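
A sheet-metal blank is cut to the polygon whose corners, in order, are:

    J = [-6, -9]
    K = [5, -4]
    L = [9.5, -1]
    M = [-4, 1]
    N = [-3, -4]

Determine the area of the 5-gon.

64.75

Apply Gauss's area formula: 2A = Σ (x_i·y_{i+1} − x_{i+1}·y_i), indices taken mod 5.
Σ = (69) + (33) + (5.5) + (19) + (3) = 129.5
Area = |Σ|/2 = 64.75.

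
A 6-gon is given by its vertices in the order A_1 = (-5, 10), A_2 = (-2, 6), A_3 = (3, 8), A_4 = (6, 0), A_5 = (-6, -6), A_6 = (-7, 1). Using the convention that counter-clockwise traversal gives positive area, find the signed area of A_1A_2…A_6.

-120.5

Cross-terms: -10, -34, -48, -36, -48, -65  ⇒  Σ = -241
Signed area = Σ/2 = -120.5 (negative ⇒ clockwise traversal).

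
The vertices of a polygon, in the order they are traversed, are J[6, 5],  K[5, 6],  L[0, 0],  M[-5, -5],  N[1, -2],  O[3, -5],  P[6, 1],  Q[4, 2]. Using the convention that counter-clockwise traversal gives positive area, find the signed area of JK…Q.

Apply the shoelace formula: 2A = Σ (x_i·y_{i+1} − x_{i+1}·y_i), indices taken mod 8.
Cross-terms: 11, 0, 0, 15, 1, 33, 8, 8  ⇒  Σ = 76
Signed area = Σ/2 = 38 (positive ⇒ counter-clockwise traversal).

38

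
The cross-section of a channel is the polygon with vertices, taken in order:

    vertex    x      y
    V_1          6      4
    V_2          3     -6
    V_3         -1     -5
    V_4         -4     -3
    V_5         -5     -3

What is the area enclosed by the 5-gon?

45.5

Apply the surveyor's formula: 2A = Σ (x_i·y_{i+1} − x_{i+1}·y_i), indices taken mod 5.
Σ = (-48) + (-21) + (-17) + (-3) + (-2) = -91
Area = |Σ|/2 = 45.5.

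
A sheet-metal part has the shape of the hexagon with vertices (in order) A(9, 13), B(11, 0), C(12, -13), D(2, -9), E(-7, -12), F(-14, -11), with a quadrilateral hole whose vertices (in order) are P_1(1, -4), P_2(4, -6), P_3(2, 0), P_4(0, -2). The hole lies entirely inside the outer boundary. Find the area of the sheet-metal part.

Outer boundary:
Apply the surveyor's formula: 2A = Σ (x_i·y_{i+1} − x_{i+1}·y_i), indices taken mod 6.
Σ = (-143) + (-143) + (-82) + (-87) + (-91) + (-83) = -629
Area = |Σ|/2 = 314.5.
Hole:
Apply Gauss's area formula: 2A = Σ (x_i·y_{i+1} − x_{i+1}·y_i), indices taken mod 4.
Σ = (10) + (12) + (-4) + (2) = 20
Area = |Σ|/2 = 10.
Net area = 314.5 − 10 = 304.5.

304.5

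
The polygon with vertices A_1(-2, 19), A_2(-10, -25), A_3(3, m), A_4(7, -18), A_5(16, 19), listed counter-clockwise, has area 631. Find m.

Write out the shoelace sum; only the two edges meeting at A_3 involve m:
2·Area = [((-10)·m − 3·(-25)) + (3·(-18) − 7·m)] + 1003
       = -17·m + 1024 = 1262
⇒ m = -14.

-14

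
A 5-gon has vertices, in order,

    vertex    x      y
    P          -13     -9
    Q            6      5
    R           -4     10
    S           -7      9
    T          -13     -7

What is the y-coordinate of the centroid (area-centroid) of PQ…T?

602/295

Apply Gauss's area formula. First the cross-terms c_i = x_i·y_{i+1} − x_{i+1}·y_i:
  -11, 80, 34, 166, 26  ⇒  2A = 295, A = 147.5.
Then Σ (y_i + y_{i+1})·c_i = 1806, so ȳ = 1806 / (6·147.5) = 602/295.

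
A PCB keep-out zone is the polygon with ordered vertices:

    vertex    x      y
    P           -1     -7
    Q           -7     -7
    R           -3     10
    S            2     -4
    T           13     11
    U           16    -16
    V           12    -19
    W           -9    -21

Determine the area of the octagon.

472

Apply the shoelace formula: 2A = Σ (x_i·y_{i+1} − x_{i+1}·y_i), indices taken mod 8.
Σ = (-42) + (-91) + (-8) + (74) + (-384) + (-112) + (-423) + (42) = -944
Area = |Σ|/2 = 472.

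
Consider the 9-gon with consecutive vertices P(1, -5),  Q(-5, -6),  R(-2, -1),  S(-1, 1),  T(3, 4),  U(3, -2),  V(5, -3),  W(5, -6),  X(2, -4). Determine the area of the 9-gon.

Apply the shoelace (surveyor's) formula: 2A = Σ (x_i·y_{i+1} − x_{i+1}·y_i), indices taken mod 9.
Σ = (-31) + (-7) + (-3) + (-7) + (-18) + (1) + (-15) + (-8) + (-6) = -94
Area = |Σ|/2 = 47.

47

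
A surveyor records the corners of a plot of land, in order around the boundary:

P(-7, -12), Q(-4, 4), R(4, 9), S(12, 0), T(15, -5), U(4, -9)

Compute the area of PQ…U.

261

P→Q: (-7)(4) − (-4)(-12) = -76
Q→R: (-4)(9) − (4)(4) = -52
R→S: (4)(0) − (12)(9) = -108
S→T: (12)(-5) − (15)(0) = -60
T→U: (15)(-9) − (4)(-5) = -115
U→P: (4)(-12) − (-7)(-9) = -111
Σ = -522
Area = |Σ|/2 = 261.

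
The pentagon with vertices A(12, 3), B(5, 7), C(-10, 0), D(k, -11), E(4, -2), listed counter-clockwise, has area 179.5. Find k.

-15

The doubled signed area Σ (x_i y_{i+1} − x_{i+1} y_i) is linear in k.
With k=0 it equals 329; the coefficient of k is -2 (from the two edges through D).
So -2·k + 329 = 2·179.5 = 359 ⇒ k = -15.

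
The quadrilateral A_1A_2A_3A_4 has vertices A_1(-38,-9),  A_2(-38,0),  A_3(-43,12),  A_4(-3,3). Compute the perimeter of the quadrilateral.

|A_1A_2| = √((0)² + (9)²) = √81 = 9
|A_2A_3| = √((-5)² + (12)²) = √169 = 13
|A_3A_4| = √((40)² + (-9)²) = √1681 = 41
|A_4A_1| = √((-35)² + (-12)²) = √1369 = 37
Perimeter = 9 + 13 + 41 + 37 = 100.

100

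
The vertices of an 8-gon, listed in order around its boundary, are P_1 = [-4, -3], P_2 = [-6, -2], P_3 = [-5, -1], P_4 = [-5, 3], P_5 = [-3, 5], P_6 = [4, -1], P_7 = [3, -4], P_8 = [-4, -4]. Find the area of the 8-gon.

56

Apply Gauss's area formula: 2A = Σ (x_i·y_{i+1} − x_{i+1}·y_i), indices taken mod 8.
Cross-terms: -10, -4, -20, -16, -17, -13, -28, -4  ⇒  Σ = -112
Area = |Σ|/2 = 56.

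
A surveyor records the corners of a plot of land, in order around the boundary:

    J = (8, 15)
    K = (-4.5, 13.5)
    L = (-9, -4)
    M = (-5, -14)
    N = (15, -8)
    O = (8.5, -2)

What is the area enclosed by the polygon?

426.25

Apply the shoelace (surveyor's) formula: 2A = Σ (x_i·y_{i+1} − x_{i+1}·y_i), indices taken mod 6.
Σ = (175.5) + (139.5) + (106) + (250) + (38) + (143.5) = 852.5
Area = |Σ|/2 = 426.25.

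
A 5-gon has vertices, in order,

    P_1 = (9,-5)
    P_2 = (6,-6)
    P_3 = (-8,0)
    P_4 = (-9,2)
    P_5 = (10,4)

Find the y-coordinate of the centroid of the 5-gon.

-9/23

Apply the shoelace formula. First the cross-terms c_i = x_i·y_{i+1} − x_{i+1}·y_i:
  -24, -48, -16, -56, -86  ⇒  2A = -230, A = -115.
Then Σ (y_i + y_{i+1})·c_i = 270, so ȳ = 270 / (6·(-115)) = -9/23.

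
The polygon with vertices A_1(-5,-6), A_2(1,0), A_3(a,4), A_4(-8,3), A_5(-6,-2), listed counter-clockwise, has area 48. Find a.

-2

Write out the shoelace sum; only the two edges meeting at A_3 involve a:
2·Area = [(1·4 − a·0) + (a·3 − (-8)·4)] + 66
       = 3·a + 102 = 96
⇒ a = -2.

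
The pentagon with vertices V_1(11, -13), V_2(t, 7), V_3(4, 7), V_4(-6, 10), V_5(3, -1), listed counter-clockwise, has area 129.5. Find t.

Write out the shoelace sum; only the two edges meeting at V_2 involve t:
2·Area = [(11·7 − t·(-13)) + (t·7 − 4·7)] + 30
       = 20·t + 79 = 259
⇒ t = 9.

9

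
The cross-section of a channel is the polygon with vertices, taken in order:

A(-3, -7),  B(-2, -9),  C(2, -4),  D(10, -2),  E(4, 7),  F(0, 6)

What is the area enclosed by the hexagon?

97.5

Apply the surveyor's formula: 2A = Σ (x_i·y_{i+1} − x_{i+1}·y_i), indices taken mod 6.
Σ = (13) + (26) + (36) + (78) + (24) + (18) = 195
Area = |Σ|/2 = 97.5.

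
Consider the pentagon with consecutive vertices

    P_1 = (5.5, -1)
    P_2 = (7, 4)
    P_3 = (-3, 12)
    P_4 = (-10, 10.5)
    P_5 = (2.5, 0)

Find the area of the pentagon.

Apply Gauss's area formula: 2A = Σ (x_i·y_{i+1} − x_{i+1}·y_i), indices taken mod 5.
P_1→P_2: (5.5)(4) − (7)(-1) = 29
P_2→P_3: (7)(12) − (-3)(4) = 96
P_3→P_4: (-3)(10.5) − (-10)(12) = 88.5
P_4→P_5: (-10)(0) − (2.5)(10.5) = -26.25
P_5→P_1: (2.5)(-1) − (5.5)(0) = -2.5
Σ = 184.75
Area = |Σ|/2 = 92.375.

92.375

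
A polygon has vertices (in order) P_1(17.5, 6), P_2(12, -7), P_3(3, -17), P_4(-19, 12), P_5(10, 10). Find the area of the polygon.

544.75

Σ = (-194.5) + (-183) + (-287) + (-310) + (-115) = -1089.5
Area = |Σ|/2 = 544.75.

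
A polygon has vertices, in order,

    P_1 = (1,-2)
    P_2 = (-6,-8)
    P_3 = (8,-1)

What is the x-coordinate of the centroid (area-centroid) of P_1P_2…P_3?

1

Apply the shoelace formula. First the cross-terms c_i = x_i·y_{i+1} − x_{i+1}·y_i:
  -20, 70, -15  ⇒  2A = 35, A = 17.5.
Then Σ (x_i + x_{i+1})·c_i = 105, so x̄ = 105 / (6·17.5) = 1.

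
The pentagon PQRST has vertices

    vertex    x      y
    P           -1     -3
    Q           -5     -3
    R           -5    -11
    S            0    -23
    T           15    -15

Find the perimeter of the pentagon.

62

|PQ| = √((-4)² + (0)²) = √16 = 4
|QR| = √((0)² + (-8)²) = √64 = 8
|RS| = √((5)² + (-12)²) = √169 = 13
|ST| = √((15)² + (8)²) = √289 = 17
|TP| = √((-16)² + (12)²) = √400 = 20
Perimeter = 4 + 8 + 13 + 17 + 20 = 62.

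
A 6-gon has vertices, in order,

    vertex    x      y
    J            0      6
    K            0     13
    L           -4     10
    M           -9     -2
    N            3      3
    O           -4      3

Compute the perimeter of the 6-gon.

50

|JK| = √((0)² + (7)²) = √49 = 7
|KL| = √((-4)² + (-3)²) = √25 = 5
|LM| = √((-5)² + (-12)²) = √169 = 13
|MN| = √((12)² + (5)²) = √169 = 13
|NO| = √((-7)² + (0)²) = √49 = 7
|OJ| = √((4)² + (3)²) = √25 = 5
Perimeter = 7 + 5 + 13 + 13 + 7 + 5 = 50.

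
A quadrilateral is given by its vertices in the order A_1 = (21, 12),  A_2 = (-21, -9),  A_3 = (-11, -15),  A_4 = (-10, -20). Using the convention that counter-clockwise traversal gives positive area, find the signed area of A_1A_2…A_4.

Σ = (63) + (216) + (70) + (300) = 649
Signed area = Σ/2 = 324.5 (positive ⇒ counter-clockwise traversal).

324.5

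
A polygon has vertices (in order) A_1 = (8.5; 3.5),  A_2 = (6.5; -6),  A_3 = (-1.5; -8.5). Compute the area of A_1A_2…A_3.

Apply Gauss's area formula: 2A = Σ (x_i·y_{i+1} − x_{i+1}·y_i), indices taken mod 3.
A_1→A_2: (8.5)(-6) − (6.5)(3.5) = -73.75
A_2→A_3: (6.5)(-8.5) − (-1.5)(-6) = -64.25
A_3→A_1: (-1.5)(3.5) − (8.5)(-8.5) = 67
Σ = -71
Area = |Σ|/2 = 35.5.

35.5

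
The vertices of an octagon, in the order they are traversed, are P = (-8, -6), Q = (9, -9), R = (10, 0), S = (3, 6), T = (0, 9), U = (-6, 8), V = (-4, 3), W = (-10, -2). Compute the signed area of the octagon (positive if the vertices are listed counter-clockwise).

226.5

Cross-terms: 126, 90, 60, 27, 54, 14, 38, 44  ⇒  Σ = 453
Signed area = Σ/2 = 226.5 (positive ⇒ counter-clockwise traversal).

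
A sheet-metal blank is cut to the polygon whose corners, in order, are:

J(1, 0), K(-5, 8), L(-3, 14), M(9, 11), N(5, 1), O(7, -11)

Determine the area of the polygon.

Apply the shoelace (surveyor's) formula: 2A = Σ (x_i·y_{i+1} − x_{i+1}·y_i), indices taken mod 6.
J→K: (1)(8) − (-5)(0) = 8
K→L: (-5)(14) − (-3)(8) = -46
L→M: (-3)(11) − (9)(14) = -159
M→N: (9)(1) − (5)(11) = -46
N→O: (5)(-11) − (7)(1) = -62
O→J: (7)(0) − (1)(-11) = 11
Σ = -294
Area = |Σ|/2 = 147.

147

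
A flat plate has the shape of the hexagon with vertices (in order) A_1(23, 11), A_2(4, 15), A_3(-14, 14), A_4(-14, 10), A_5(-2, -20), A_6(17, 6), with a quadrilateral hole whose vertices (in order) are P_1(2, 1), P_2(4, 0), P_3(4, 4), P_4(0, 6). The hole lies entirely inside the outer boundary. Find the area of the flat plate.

638

Outer boundary:
Apply the shoelace (surveyor's) formula: 2A = Σ (x_i·y_{i+1} − x_{i+1}·y_i), indices taken mod 6.
Σ = (301) + (266) + (56) + (300) + (328) + (49) = 1300
Area = |Σ|/2 = 650.
Hole:
Apply the shoelace formula: 2A = Σ (x_i·y_{i+1} − x_{i+1}·y_i), indices taken mod 4.
Σ = (-4) + (16) + (24) + (-12) = 24
Area = |Σ|/2 = 12.
Net area = 650 − 12 = 638.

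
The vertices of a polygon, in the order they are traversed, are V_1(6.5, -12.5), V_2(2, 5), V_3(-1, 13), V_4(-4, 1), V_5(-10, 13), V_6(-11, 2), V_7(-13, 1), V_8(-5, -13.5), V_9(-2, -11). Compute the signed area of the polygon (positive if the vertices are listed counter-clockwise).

Apply the surveyor's formula: 2A = Σ (x_i·y_{i+1} − x_{i+1}·y_i), indices taken mod 9.
Σ = (57.5) + (31) + (51) + (-42) + (123) + (15) + (180.5) + (28) + (96.5) = 540.5
Signed area = Σ/2 = 270.25 (positive ⇒ counter-clockwise traversal).

270.25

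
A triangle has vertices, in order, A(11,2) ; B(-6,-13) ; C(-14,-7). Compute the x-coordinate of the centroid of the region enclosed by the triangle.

-3

Apply the shoelace formula. First the cross-terms c_i = x_i·y_{i+1} − x_{i+1}·y_i:
  -131, -140, 49  ⇒  2A = -222, A = -111.
Then Σ (x_i + x_{i+1})·c_i = 1998, so x̄ = 1998 / (6·(-111)) = -3.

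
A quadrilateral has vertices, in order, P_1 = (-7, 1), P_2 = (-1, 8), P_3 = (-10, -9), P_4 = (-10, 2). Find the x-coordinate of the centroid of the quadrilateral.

-7.375

Apply Gauss's area formula. First the cross-terms c_i = x_i·y_{i+1} − x_{i+1}·y_i:
  -55, 89, -110, 4  ⇒  2A = -72, A = -36.
Then Σ (x_i + x_{i+1})·c_i = 1593, so x̄ = 1593 / (6·(-36)) = -7.375.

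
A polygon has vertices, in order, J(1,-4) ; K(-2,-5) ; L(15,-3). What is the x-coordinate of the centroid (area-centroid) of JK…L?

14/3

Apply the surveyor's formula. First the cross-terms c_i = x_i·y_{i+1} − x_{i+1}·y_i:
  -13, 81, -57  ⇒  2A = 11, A = 5.5.
Then Σ (x_i + x_{i+1})·c_i = 154, so x̄ = 154 / (6·5.5) = 14/3.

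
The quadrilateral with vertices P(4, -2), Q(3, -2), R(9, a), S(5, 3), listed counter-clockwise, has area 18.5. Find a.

The doubled signed area Σ (x_i y_{i+1} − x_{i+1} y_i) is linear in a.
With a=0 it equals 21; the coefficient of a is -2 (from the two edges through R).
So -2·a + 21 = 2·18.5 = 37 ⇒ a = -8.

-8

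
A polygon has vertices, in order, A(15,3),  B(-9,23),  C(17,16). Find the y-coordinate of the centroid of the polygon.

Apply Gauss's area formula. First the cross-terms c_i = x_i·y_{i+1} − x_{i+1}·y_i:
  372, -535, -189  ⇒  2A = -352, A = -176.
Then Σ (y_i + y_{i+1})·c_i = -14784, so ȳ = -14784 / (6·(-176)) = 14.

14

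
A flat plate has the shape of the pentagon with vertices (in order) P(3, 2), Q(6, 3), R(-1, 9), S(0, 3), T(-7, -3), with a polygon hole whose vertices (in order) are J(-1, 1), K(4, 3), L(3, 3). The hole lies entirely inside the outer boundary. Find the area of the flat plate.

Outer boundary:
Apply the shoelace (surveyor's) formula: 2A = Σ (x_i·y_{i+1} − x_{i+1}·y_i), indices taken mod 5.
Cross-terms: -3, 57, -3, 21, -5  ⇒  Σ = 67
Area = |Σ|/2 = 33.5.
Hole:
Σ = (-7) + (3) + (6) = 2
Area = |Σ|/2 = 1.
Net area = 33.5 − 1 = 32.5.

32.5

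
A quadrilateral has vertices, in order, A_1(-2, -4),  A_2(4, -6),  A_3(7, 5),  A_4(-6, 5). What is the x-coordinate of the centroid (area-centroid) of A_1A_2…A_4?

59/63

Apply the shoelace (surveyor's) formula. First the cross-terms c_i = x_i·y_{i+1} − x_{i+1}·y_i:
  28, 62, 65, 34  ⇒  2A = 189, A = 94.5.
Then Σ (x_i + x_{i+1})·c_i = 531, so x̄ = 531 / (6·94.5) = 59/63.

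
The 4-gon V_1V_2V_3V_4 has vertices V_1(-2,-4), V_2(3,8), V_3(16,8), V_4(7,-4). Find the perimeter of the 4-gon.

50

|V_1V_2| = √((5)² + (12)²) = √169 = 13
|V_2V_3| = √((13)² + (0)²) = √169 = 13
|V_3V_4| = √((-9)² + (-12)²) = √225 = 15
|V_4V_1| = √((-9)² + (0)²) = √81 = 9
Perimeter = 13 + 13 + 15 + 9 = 50.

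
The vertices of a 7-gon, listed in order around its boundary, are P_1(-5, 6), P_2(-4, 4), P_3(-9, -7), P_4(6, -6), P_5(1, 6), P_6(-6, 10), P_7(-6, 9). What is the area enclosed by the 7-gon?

Σ = (4) + (64) + (96) + (42) + (46) + (6) + (9) = 267
Area = |Σ|/2 = 133.5.

133.5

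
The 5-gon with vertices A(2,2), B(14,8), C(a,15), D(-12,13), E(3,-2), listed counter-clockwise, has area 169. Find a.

Write out the shoelace sum; only the two edges meeting at C involve a:
2·Area = [(14·15 − a·8) + (a·13 − (-12)·15)] + -17
       = 5·a + 373 = 338
⇒ a = -7.

-7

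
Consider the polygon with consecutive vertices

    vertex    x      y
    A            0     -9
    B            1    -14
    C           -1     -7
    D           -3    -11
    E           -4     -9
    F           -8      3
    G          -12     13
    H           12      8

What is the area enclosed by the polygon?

Apply the surveyor's formula: 2A = Σ (x_i·y_{i+1} − x_{i+1}·y_i), indices taken mod 8.
A→B: (0)(-14) − (1)(-9) = 9
B→C: (1)(-7) − (-1)(-14) = -21
C→D: (-1)(-11) − (-3)(-7) = -10
D→E: (-3)(-9) − (-4)(-11) = -17
E→F: (-4)(3) − (-8)(-9) = -84
F→G: (-8)(13) − (-12)(3) = -68
G→H: (-12)(8) − (12)(13) = -252
H→A: (12)(-9) − (0)(8) = -108
Σ = -551
Area = |Σ|/2 = 275.5.

275.5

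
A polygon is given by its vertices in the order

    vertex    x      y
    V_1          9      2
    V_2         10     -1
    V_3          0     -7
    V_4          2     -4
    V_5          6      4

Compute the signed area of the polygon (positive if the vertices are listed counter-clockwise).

-38.5

Σ = (-29) + (-70) + (14) + (32) + (-24) = -77
Signed area = Σ/2 = -38.5 (negative ⇒ clockwise traversal).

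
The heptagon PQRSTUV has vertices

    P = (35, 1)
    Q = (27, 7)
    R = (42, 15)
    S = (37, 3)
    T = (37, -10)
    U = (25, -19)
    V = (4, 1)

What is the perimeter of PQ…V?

|PQ| = √((-8)² + (6)²) = √100 = 10
|QR| = √((15)² + (8)²) = √289 = 17
|RS| = √((-5)² + (-12)²) = √169 = 13
|ST| = √((0)² + (-13)²) = √169 = 13
|TU| = √((-12)² + (-9)²) = √225 = 15
|UV| = √((-21)² + (20)²) = √841 = 29
|VP| = √((31)² + (0)²) = √961 = 31
Perimeter = 10 + 17 + 13 + 13 + 15 + 29 + 31 = 128.

128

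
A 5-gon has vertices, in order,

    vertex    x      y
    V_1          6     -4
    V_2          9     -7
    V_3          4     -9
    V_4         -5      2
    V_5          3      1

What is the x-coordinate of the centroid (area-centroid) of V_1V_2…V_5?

2.352

Apply the shoelace (surveyor's) formula. First the cross-terms c_i = x_i·y_{i+1} − x_{i+1}·y_i:
  -6, -53, -37, -11, -18  ⇒  2A = -125, A = -62.5.
Then Σ (x_i + x_{i+1})·c_i = -882, so x̄ = -882 / (6·(-62.5)) = 2.352.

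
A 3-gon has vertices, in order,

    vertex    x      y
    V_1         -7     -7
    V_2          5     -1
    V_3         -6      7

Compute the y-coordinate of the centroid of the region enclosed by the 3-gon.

Apply the surveyor's formula. First the cross-terms c_i = x_i·y_{i+1} − x_{i+1}·y_i:
  42, 29, 91  ⇒  2A = 162, A = 81.
Then Σ (y_i + y_{i+1})·c_i = -162, so ȳ = -162 / (6·81) = -1/3.

-1/3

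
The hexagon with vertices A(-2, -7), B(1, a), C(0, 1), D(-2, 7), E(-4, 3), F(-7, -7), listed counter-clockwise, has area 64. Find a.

Write out the shoelace sum; only the two edges meeting at B involve a:
2·Area = [((-2)·a − 1·(-7)) + (1·1 − 0·a)] + 108
       = -2·a + 116 = 128
⇒ a = -6.

-6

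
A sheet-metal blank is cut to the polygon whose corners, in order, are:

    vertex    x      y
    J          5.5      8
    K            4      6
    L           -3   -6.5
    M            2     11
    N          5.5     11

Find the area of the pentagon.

Apply Gauss's area formula: 2A = Σ (x_i·y_{i+1} − x_{i+1}·y_i), indices taken mod 5.
J→K: (5.5)(6) − (4)(8) = 1
K→L: (4)(-6.5) − (-3)(6) = -8
L→M: (-3)(11) − (2)(-6.5) = -20
M→N: (2)(11) − (5.5)(11) = -38.5
N→J: (5.5)(8) − (5.5)(11) = -16.5
Σ = -82
Area = |Σ|/2 = 41.

41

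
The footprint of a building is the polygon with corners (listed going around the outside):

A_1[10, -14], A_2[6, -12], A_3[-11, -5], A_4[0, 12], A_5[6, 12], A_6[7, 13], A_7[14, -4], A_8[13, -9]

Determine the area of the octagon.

Σ = (-36) + (-162) + (-132) + (-72) + (-6) + (-210) + (-74) + (-92) = -784
Area = |Σ|/2 = 392.

392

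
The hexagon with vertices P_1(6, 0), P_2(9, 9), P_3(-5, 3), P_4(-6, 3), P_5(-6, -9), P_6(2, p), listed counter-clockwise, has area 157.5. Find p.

The doubled signed area Σ (x_i y_{i+1} − x_{i+1} y_i) is linear in p.
With p=0 it equals 219; the coefficient of p is -12 (from the two edges through P_6).
So -12·p + 219 = 2·157.5 = 315 ⇒ p = -8.

-8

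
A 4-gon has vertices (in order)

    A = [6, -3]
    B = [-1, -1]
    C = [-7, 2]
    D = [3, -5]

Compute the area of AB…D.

16

Apply the surveyor's formula: 2A = Σ (x_i·y_{i+1} − x_{i+1}·y_i), indices taken mod 4.
A→B: (6)(-1) − (-1)(-3) = -9
B→C: (-1)(2) − (-7)(-1) = -9
C→D: (-7)(-5) − (3)(2) = 29
D→A: (3)(-3) − (6)(-5) = 21
Σ = 32
Area = |Σ|/2 = 16.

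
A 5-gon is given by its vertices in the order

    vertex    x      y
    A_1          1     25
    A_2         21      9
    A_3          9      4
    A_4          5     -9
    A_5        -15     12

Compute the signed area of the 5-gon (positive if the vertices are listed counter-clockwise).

Apply the shoelace formula: 2A = Σ (x_i·y_{i+1} − x_{i+1}·y_i), indices taken mod 5.
Cross-terms: -516, 3, -101, -75, -387  ⇒  Σ = -1076
Signed area = Σ/2 = -538 (negative ⇒ clockwise traversal).

-538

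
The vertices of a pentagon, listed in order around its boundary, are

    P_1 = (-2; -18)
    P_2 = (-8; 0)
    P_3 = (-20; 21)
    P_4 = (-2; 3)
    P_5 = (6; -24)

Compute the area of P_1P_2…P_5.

228

Apply Gauss's area formula: 2A = Σ (x_i·y_{i+1} − x_{i+1}·y_i), indices taken mod 5.
P_1→P_2: (-2)(0) − (-8)(-18) = -144
P_2→P_3: (-8)(21) − (-20)(0) = -168
P_3→P_4: (-20)(3) − (-2)(21) = -18
P_4→P_5: (-2)(-24) − (6)(3) = 30
P_5→P_1: (6)(-18) − (-2)(-24) = -156
Σ = -456
Area = |Σ|/2 = 228.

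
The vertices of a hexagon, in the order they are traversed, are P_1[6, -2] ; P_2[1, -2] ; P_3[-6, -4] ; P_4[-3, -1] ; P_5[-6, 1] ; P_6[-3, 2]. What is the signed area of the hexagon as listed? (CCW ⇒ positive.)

Apply the shoelace (surveyor's) formula: 2A = Σ (x_i·y_{i+1} − x_{i+1}·y_i), indices taken mod 6.
Σ = (-10) + (-16) + (-6) + (-9) + (-9) + (-6) = -56
Signed area = Σ/2 = -28 (negative ⇒ clockwise traversal).

-28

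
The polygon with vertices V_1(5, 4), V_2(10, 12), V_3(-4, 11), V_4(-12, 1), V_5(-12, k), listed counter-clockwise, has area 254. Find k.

-14

The doubled signed area Σ (x_i y_{i+1} − x_{i+1} y_i) is linear in k.
With k=0 it equals 270; the coefficient of k is -17 (from the two edges through V_5).
So -17·k + 270 = 2·254 = 508 ⇒ k = -14.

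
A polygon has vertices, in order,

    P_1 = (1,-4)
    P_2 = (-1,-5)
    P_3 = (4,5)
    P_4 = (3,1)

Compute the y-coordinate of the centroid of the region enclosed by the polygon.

Apply the surveyor's formula. First the cross-terms c_i = x_i·y_{i+1} − x_{i+1}·y_i:
  -9, 15, -11, -13  ⇒  2A = -18, A = -9.
Then Σ (y_i + y_{i+1})·c_i = 54, so ȳ = 54 / (6·(-9)) = -1.

-1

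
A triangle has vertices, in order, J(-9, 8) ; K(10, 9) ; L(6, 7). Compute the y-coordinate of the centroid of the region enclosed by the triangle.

Apply the surveyor's formula. First the cross-terms c_i = x_i·y_{i+1} − x_{i+1}·y_i:
  -161, 16, 111  ⇒  2A = -34, A = -17.
Then Σ (y_i + y_{i+1})·c_i = -816, so ȳ = -816 / (6·(-17)) = 8.

8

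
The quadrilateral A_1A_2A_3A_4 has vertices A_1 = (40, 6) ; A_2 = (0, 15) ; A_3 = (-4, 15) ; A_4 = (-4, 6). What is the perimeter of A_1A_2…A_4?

|A_1A_2| = √((-40)² + (9)²) = √1681 = 41
|A_2A_3| = √((-4)² + (0)²) = √16 = 4
|A_3A_4| = √((0)² + (-9)²) = √81 = 9
|A_4A_1| = √((44)² + (0)²) = √1936 = 44
Perimeter = 41 + 4 + 9 + 44 = 98.

98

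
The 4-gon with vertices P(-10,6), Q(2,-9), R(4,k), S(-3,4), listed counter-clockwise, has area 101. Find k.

Write out the shoelace sum; only the two edges meeting at R involve k:
2·Area = [(2·k − 4·(-9)) + (4·4 − (-3)·k)] + 100
       = 5·k + 152 = 202
⇒ k = 10.

10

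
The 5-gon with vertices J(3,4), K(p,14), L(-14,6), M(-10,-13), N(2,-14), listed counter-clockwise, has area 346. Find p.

The doubled signed area Σ (x_i y_{i+1} − x_{i+1} y_i) is linear in p.
With p=0 it equals 696; the coefficient of p is 2 (from the two edges through K).
So 2·p + 696 = 2·346 = 692 ⇒ p = -2.

-2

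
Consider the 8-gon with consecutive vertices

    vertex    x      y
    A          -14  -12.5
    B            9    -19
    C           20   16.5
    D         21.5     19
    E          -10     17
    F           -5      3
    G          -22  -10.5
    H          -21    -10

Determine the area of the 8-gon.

Apply Gauss's area formula: 2A = Σ (x_i·y_{i+1} − x_{i+1}·y_i), indices taken mod 8.
A→B: (-14)(-19) − (9)(-12.5) = 378.5
B→C: (9)(16.5) − (20)(-19) = 528.5
C→D: (20)(19) − (21.5)(16.5) = 25.25
D→E: (21.5)(17) − (-10)(19) = 555.5
E→F: (-10)(3) − (-5)(17) = 55
F→G: (-5)(-10.5) − (-22)(3) = 118.5
G→H: (-22)(-10) − (-21)(-10.5) = -0.5
H→A: (-21)(-12.5) − (-14)(-10) = 122.5
Σ = 1783.25
Area = |Σ|/2 = 891.625.

891.625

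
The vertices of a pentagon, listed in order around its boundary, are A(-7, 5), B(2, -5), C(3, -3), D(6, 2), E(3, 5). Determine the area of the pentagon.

Apply the shoelace (surveyor's) formula: 2A = Σ (x_i·y_{i+1} − x_{i+1}·y_i), indices taken mod 5.
Cross-terms: 25, 9, 24, 24, 50  ⇒  Σ = 132
Area = |Σ|/2 = 66.

66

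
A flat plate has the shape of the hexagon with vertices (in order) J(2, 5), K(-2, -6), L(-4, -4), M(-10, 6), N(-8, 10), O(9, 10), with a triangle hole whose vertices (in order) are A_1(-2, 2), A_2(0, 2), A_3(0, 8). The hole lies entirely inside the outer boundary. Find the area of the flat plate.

133.5

Outer boundary:
Apply the shoelace formula: 2A = Σ (x_i·y_{i+1} − x_{i+1}·y_i), indices taken mod 6.
Cross-terms: -2, -16, -64, -52, -170, 25  ⇒  Σ = -279
Area = |Σ|/2 = 139.5.
Hole:
Apply the surveyor's formula: 2A = Σ (x_i·y_{i+1} − x_{i+1}·y_i), indices taken mod 3.
A_1→A_2: (-2)(2) − (0)(2) = -4
A_2→A_3: (0)(8) − (0)(2) = 0
A_3→A_1: (0)(2) − (-2)(8) = 16
Σ = 12
Area = |Σ|/2 = 6.
Net area = 139.5 − 6 = 133.5.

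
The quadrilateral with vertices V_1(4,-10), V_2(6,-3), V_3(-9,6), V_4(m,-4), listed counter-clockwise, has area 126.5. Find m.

-9

The doubled signed area Σ (x_i y_{i+1} − x_{i+1} y_i) is linear in m.
With m=0 it equals 109; the coefficient of m is -16 (from the two edges through V_4).
So -16·m + 109 = 2·126.5 = 253 ⇒ m = -9.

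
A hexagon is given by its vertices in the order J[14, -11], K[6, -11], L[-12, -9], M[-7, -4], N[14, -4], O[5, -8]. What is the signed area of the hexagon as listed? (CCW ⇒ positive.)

-120

Apply the shoelace (surveyor's) formula: 2A = Σ (x_i·y_{i+1} − x_{i+1}·y_i), indices taken mod 6.
J→K: (14)(-11) − (6)(-11) = -88
K→L: (6)(-9) − (-12)(-11) = -186
L→M: (-12)(-4) − (-7)(-9) = -15
M→N: (-7)(-4) − (14)(-4) = 84
N→O: (14)(-8) − (5)(-4) = -92
O→J: (5)(-11) − (14)(-8) = 57
Σ = -240
Signed area = Σ/2 = -120 (negative ⇒ clockwise traversal).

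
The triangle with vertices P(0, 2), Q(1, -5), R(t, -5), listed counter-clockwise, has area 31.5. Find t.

Write out the shoelace sum; only the two edges meeting at R involve t:
2·Area = [(1·(-5) − t·(-5)) + (t·2 − 0·(-5))] + -2
       = 7·t + -7 = 63
⇒ t = 10.

10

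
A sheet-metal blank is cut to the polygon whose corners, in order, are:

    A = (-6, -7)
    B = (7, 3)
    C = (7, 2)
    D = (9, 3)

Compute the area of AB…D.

9

Apply the shoelace (surveyor's) formula: 2A = Σ (x_i·y_{i+1} − x_{i+1}·y_i), indices taken mod 4.
Σ = (31) + (-7) + (3) + (-45) = -18
Area = |Σ|/2 = 9.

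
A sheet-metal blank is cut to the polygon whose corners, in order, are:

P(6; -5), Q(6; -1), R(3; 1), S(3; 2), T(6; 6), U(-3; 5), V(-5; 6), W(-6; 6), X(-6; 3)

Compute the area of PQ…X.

66.5

P→Q: (6)(-1) − (6)(-5) = 24
Q→R: (6)(1) − (3)(-1) = 9
R→S: (3)(2) − (3)(1) = 3
S→T: (3)(6) − (6)(2) = 6
T→U: (6)(5) − (-3)(6) = 48
U→V: (-3)(6) − (-5)(5) = 7
V→W: (-5)(6) − (-6)(6) = 6
W→X: (-6)(3) − (-6)(6) = 18
X→P: (-6)(-5) − (6)(3) = 12
Σ = 133
Area = |Σ|/2 = 66.5.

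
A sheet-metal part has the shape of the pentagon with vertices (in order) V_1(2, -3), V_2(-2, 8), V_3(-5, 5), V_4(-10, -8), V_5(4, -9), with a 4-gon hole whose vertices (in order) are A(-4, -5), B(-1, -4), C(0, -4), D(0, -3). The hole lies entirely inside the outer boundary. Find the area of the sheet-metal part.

127.5

Outer boundary:
Apply the surveyor's formula: 2A = Σ (x_i·y_{i+1} − x_{i+1}·y_i), indices taken mod 5.
V_1→V_2: (2)(8) − (-2)(-3) = 10
V_2→V_3: (-2)(5) − (-5)(8) = 30
V_3→V_4: (-5)(-8) − (-10)(5) = 90
V_4→V_5: (-10)(-9) − (4)(-8) = 122
V_5→V_1: (4)(-3) − (2)(-9) = 6
Σ = 258
Area = |Σ|/2 = 129.
Hole:
Apply the shoelace formula: 2A = Σ (x_i·y_{i+1} − x_{i+1}·y_i), indices taken mod 4.
Σ = (11) + (4) + (0) + (-12) = 3
Area = |Σ|/2 = 1.5.
Net area = 129 − 1.5 = 127.5.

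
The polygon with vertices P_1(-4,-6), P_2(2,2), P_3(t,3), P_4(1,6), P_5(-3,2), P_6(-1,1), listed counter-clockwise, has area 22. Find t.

2

The doubled signed area Σ (x_i y_{i+1} − x_{i+1} y_i) is linear in t.
With t=0 it equals 36; the coefficient of t is 4 (from the two edges through P_3).
So 4·t + 36 = 2·22 = 44 ⇒ t = 2.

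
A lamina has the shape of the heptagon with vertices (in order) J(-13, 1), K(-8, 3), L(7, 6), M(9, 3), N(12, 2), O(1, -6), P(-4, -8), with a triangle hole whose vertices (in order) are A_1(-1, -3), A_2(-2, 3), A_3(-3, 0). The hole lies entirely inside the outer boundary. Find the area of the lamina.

Outer boundary:
Σ = (-31) + (-69) + (-33) + (-18) + (-74) + (-32) + (-108) = -365
Area = |Σ|/2 = 182.5.
Hole:
Σ = (-9) + (9) + (9) = 9
Area = |Σ|/2 = 4.5.
Net area = 182.5 − 4.5 = 178.

178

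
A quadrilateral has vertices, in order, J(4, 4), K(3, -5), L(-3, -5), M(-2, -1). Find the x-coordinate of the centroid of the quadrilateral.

Apply Gauss's area formula. First the cross-terms c_i = x_i·y_{i+1} − x_{i+1}·y_i:
  -32, -30, -7, -4  ⇒  2A = -73, A = -36.5.
Then Σ (x_i + x_{i+1})·c_i = -197, so x̄ = -197 / (6·(-36.5)) = 197/219.

197/219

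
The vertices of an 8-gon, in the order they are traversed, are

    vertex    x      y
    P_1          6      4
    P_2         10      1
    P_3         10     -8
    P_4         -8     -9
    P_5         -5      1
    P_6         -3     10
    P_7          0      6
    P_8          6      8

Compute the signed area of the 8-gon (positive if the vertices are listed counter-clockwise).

-228

Apply the shoelace formula: 2A = Σ (x_i·y_{i+1} − x_{i+1}·y_i), indices taken mod 8.
Σ = (-34) + (-90) + (-154) + (-53) + (-47) + (-18) + (-36) + (-24) = -456
Signed area = Σ/2 = -228 (negative ⇒ clockwise traversal).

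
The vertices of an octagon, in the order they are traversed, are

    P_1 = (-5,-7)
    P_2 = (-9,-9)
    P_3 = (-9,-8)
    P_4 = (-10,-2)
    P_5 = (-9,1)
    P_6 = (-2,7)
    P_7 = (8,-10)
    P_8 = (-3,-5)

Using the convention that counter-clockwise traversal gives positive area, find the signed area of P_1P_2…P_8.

-144

Apply the shoelace (surveyor's) formula: 2A = Σ (x_i·y_{i+1} − x_{i+1}·y_i), indices taken mod 8.
P_1→P_2: (-5)(-9) − (-9)(-7) = -18
P_2→P_3: (-9)(-8) − (-9)(-9) = -9
P_3→P_4: (-9)(-2) − (-10)(-8) = -62
P_4→P_5: (-10)(1) − (-9)(-2) = -28
P_5→P_6: (-9)(7) − (-2)(1) = -61
P_6→P_7: (-2)(-10) − (8)(7) = -36
P_7→P_8: (8)(-5) − (-3)(-10) = -70
P_8→P_1: (-3)(-7) − (-5)(-5) = -4
Σ = -288
Signed area = Σ/2 = -144 (negative ⇒ clockwise traversal).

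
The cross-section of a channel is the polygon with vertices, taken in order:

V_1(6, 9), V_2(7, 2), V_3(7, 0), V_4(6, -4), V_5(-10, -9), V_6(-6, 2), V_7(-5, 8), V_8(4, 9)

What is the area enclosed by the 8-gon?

197

Σ = (-51) + (-14) + (-28) + (-94) + (-74) + (-38) + (-77) + (-18) = -394
Area = |Σ|/2 = 197.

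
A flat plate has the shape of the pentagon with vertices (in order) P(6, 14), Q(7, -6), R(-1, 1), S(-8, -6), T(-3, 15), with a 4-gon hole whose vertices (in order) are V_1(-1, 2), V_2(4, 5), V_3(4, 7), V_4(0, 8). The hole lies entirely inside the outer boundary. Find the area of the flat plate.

Outer boundary:
Apply the shoelace (surveyor's) formula: 2A = Σ (x_i·y_{i+1} − x_{i+1}·y_i), indices taken mod 5.
Cross-terms: -134, 1, 14, -138, -132  ⇒  Σ = -389
Area = |Σ|/2 = 194.5.
Hole:
Σ = (-13) + (8) + (32) + (8) = 35
Area = |Σ|/2 = 17.5.
Net area = 194.5 − 17.5 = 177.

177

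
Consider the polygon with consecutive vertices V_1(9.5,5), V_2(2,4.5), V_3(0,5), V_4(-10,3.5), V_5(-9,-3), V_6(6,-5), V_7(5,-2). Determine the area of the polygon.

Apply the shoelace (surveyor's) formula: 2A = Σ (x_i·y_{i+1} − x_{i+1}·y_i), indices taken mod 7.
Σ = (32.75) + (10) + (50) + (61.5) + (63) + (13) + (44) = 274.25
Area = |Σ|/2 = 137.125.

137.125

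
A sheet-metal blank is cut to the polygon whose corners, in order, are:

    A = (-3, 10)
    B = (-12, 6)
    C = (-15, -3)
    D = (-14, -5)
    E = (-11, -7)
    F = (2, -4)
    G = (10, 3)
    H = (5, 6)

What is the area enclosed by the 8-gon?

Σ = (102) + (126) + (33) + (43) + (58) + (46) + (45) + (68) = 521
Area = |Σ|/2 = 260.5.

260.5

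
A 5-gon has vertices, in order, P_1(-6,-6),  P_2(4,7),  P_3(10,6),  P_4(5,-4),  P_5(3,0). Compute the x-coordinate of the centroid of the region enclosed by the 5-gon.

Apply Gauss's area formula. First the cross-terms c_i = x_i·y_{i+1} − x_{i+1}·y_i:
  -18, -46, -70, 12, -18  ⇒  2A = -140, A = -70.
Then Σ (x_i + x_{i+1})·c_i = -1508, so x̄ = -1508 / (6·(-70)) = 377/105.

377/105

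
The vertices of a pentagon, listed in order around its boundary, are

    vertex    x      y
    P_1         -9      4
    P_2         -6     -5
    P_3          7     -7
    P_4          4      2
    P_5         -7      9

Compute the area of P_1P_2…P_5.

145.5

Apply the shoelace (surveyor's) formula: 2A = Σ (x_i·y_{i+1} − x_{i+1}·y_i), indices taken mod 5.
Cross-terms: 69, 77, 42, 50, 53  ⇒  Σ = 291
Area = |Σ|/2 = 145.5.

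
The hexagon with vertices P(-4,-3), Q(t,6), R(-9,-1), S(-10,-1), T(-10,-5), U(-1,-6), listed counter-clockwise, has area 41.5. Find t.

-10

The doubled signed area Σ (x_i y_{i+1} − x_{i+1} y_i) is linear in t.
With t=0 it equals 103; the coefficient of t is 2 (from the two edges through Q).
So 2·t + 103 = 2·41.5 = 83 ⇒ t = -10.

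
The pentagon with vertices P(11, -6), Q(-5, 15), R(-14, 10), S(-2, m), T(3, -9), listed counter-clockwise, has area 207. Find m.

0

Write out the shoelace sum; only the two edges meeting at S involve m:
2·Area = [((-14)·m − (-2)·10) + ((-2)·(-9) − 3·m)] + 376
       = -17·m + 414 = 414
⇒ m = 0.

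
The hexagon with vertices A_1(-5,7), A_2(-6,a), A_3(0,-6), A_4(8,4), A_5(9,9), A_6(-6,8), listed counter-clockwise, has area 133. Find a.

The doubled signed area Σ (x_i y_{i+1} − x_{i+1} y_i) is linear in a.
With a=0 it equals 286; the coefficient of a is -5 (from the two edges through A_2).
So -5·a + 286 = 2·133 = 266 ⇒ a = 4.

4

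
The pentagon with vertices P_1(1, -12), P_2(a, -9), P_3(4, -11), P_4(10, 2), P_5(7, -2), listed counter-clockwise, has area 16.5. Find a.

The doubled signed area Σ (x_i y_{i+1} − x_{i+1} y_i) is linear in a.
With a=0 it equals 29; the coefficient of a is 1 (from the two edges through P_2).
So 1·a + 29 = 2·16.5 = 33 ⇒ a = 4.

4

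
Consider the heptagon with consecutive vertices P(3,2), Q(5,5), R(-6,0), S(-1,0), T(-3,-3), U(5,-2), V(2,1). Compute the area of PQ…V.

34.5

Σ = (5) + (30) + (0) + (3) + (21) + (9) + (1) = 69
Area = |Σ|/2 = 34.5.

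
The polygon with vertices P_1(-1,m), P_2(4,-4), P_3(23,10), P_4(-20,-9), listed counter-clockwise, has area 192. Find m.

-11

The doubled signed area Σ (x_i y_{i+1} − x_{i+1} y_i) is linear in m.
With m=0 it equals 120; the coefficient of m is -24 (from the two edges through P_1).
So -24·m + 120 = 2·192 = 384 ⇒ m = -11.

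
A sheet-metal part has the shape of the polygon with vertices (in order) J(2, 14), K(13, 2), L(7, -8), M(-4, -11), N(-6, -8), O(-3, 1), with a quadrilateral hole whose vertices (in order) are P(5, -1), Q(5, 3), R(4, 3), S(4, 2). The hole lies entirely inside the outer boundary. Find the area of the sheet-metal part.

Outer boundary:
Σ = (-178) + (-118) + (-109) + (-34) + (-30) + (-44) = -513
Area = |Σ|/2 = 256.5.
Hole:
Apply the shoelace formula: 2A = Σ (x_i·y_{i+1} − x_{i+1}·y_i), indices taken mod 4.
Σ = (20) + (3) + (-4) + (-14) = 5
Area = |Σ|/2 = 2.5.
Net area = 256.5 − 2.5 = 254.

254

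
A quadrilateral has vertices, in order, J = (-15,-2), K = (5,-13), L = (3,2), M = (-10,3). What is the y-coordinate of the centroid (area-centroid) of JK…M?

Apply the shoelace (surveyor's) formula. First the cross-terms c_i = x_i·y_{i+1} − x_{i+1}·y_i:
  205, 49, 29, 65  ⇒  2A = 348, A = 174.
Then Σ (y_i + y_{i+1})·c_i = -3404, so ȳ = -3404 / (6·174) = -851/261.

-851/261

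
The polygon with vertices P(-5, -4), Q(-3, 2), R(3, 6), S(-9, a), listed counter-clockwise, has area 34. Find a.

Write out the shoelace sum; only the two edges meeting at S involve a:
2·Area = [(3·a − (-9)·6) + ((-9)·(-4) − (-5)·a)] + -46
       = 8·a + 44 = 68
⇒ a = 3.

3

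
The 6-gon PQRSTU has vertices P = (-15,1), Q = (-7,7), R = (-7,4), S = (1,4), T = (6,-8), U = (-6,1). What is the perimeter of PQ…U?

|PQ| = √((8)² + (6)²) = √100 = 10
|QR| = √((0)² + (-3)²) = √9 = 3
|RS| = √((8)² + (0)²) = √64 = 8
|ST| = √((5)² + (-12)²) = √169 = 13
|TU| = √((-12)² + (9)²) = √225 = 15
|UP| = √((-9)² + (0)²) = √81 = 9
Perimeter = 10 + 3 + 8 + 13 + 15 + 9 = 58.

58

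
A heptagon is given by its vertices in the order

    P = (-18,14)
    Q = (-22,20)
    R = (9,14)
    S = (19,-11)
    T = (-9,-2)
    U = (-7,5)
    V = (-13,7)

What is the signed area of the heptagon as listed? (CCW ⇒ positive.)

-570.5

Σ = (-52) + (-488) + (-365) + (-137) + (-59) + (16) + (-56) = -1141
Signed area = Σ/2 = -570.5 (negative ⇒ clockwise traversal).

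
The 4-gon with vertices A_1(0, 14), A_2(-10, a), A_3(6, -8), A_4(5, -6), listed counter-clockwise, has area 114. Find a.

11

Write out the shoelace sum; only the two edges meeting at A_2 involve a:
2·Area = [(0·a − (-10)·14) + ((-10)·(-8) − 6·a)] + 74
       = -6·a + 294 = 228
⇒ a = 11.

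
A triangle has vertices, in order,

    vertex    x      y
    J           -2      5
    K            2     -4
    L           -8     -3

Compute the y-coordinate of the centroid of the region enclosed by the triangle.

Apply Gauss's area formula. First the cross-terms c_i = x_i·y_{i+1} − x_{i+1}·y_i:
  -2, -38, -46  ⇒  2A = -86, A = -43.
Then Σ (y_i + y_{i+1})·c_i = 172, so ȳ = 172 / (6·(-43)) = -2/3.

-2/3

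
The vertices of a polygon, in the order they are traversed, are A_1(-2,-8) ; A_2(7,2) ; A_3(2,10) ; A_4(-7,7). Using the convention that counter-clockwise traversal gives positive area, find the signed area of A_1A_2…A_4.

Apply the shoelace formula: 2A = Σ (x_i·y_{i+1} − x_{i+1}·y_i), indices taken mod 4.
A_1→A_2: (-2)(2) − (7)(-8) = 52
A_2→A_3: (7)(10) − (2)(2) = 66
A_3→A_4: (2)(7) − (-7)(10) = 84
A_4→A_1: (-7)(-8) − (-2)(7) = 70
Σ = 272
Signed area = Σ/2 = 136 (positive ⇒ counter-clockwise traversal).

136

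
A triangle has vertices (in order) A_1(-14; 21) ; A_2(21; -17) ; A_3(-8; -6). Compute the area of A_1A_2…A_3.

Apply the shoelace formula: 2A = Σ (x_i·y_{i+1} − x_{i+1}·y_i), indices taken mod 3.
Σ = (-203) + (-262) + (-252) = -717
Area = |Σ|/2 = 358.5.

358.5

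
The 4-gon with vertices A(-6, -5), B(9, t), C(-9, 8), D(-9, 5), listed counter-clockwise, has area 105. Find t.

Write out the shoelace sum; only the two edges meeting at B involve t:
2·Area = [((-6)·t − 9·(-5)) + (9·8 − (-9)·t)] + 102
       = 3·t + 219 = 210
⇒ t = -3.

-3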